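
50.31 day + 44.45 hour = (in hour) 1252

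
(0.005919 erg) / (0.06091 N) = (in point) 2.755e-05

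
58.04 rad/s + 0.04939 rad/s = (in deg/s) 3328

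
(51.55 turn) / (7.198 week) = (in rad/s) 7.44e-05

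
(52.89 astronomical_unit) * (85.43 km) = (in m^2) 6.759e+17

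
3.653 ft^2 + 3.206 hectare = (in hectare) 3.206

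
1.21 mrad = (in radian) 0.00121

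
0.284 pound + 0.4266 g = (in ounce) 4.559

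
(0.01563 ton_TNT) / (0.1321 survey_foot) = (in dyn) 1.624e+14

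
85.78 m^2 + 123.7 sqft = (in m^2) 97.27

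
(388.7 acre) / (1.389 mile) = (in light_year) 7.438e-14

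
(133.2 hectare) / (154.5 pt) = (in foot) 8.018e+07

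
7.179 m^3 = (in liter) 7179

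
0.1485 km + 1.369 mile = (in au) 1.572e-08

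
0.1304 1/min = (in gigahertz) 2.173e-12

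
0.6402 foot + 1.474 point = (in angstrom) 1.957e+09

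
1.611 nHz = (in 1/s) 1.611e-09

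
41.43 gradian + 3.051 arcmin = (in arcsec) 1.344e+05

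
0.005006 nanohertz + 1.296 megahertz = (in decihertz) 1.296e+07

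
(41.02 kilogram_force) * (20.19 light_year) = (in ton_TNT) 1.836e+10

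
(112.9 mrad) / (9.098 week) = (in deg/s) 1.176e-06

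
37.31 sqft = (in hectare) 0.0003466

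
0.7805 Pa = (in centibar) 0.0007805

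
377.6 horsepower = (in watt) 2.816e+05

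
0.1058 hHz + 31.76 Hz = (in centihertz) 4234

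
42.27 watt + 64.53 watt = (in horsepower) 0.1432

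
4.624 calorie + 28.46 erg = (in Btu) 0.01834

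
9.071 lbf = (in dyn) 4.035e+06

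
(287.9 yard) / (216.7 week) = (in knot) 3.905e-06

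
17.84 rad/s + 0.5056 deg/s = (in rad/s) 17.85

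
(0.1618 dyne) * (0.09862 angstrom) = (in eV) 99.59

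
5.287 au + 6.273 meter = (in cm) 7.909e+13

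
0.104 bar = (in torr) 78.01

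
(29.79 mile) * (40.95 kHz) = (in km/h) 7.068e+09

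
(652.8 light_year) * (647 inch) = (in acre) 2.508e+16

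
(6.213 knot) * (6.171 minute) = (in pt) 3.355e+06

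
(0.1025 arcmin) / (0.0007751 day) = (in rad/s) 4.452e-07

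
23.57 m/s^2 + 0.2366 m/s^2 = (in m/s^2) 23.81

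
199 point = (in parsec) 2.275e-18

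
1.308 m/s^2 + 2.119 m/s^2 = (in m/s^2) 3.427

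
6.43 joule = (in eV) 4.013e+19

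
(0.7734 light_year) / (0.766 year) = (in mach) 8.896e+05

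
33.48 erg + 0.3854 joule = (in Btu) 0.0003653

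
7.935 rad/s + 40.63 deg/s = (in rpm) 82.55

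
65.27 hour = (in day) 2.72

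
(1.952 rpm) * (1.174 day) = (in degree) 1.188e+06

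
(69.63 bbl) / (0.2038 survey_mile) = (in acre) 8.34e-06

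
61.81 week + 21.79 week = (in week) 83.6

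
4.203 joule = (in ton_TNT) 1.005e-09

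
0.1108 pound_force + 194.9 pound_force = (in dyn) 8.675e+07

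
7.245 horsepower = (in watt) 5403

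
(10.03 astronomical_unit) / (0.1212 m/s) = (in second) 1.238e+13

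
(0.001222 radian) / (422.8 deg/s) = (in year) 5.251e-12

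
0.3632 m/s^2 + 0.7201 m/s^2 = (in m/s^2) 1.083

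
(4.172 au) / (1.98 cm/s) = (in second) 3.152e+13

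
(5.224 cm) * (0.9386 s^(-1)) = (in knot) 0.09531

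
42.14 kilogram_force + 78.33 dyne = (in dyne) 4.133e+07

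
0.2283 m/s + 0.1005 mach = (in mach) 0.1012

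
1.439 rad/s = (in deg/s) 82.45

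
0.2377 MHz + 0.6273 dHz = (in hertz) 2.377e+05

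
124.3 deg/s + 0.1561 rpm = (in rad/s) 2.186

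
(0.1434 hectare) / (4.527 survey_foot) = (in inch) 4.092e+04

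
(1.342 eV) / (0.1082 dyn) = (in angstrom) 0.001987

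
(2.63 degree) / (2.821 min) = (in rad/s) 0.0002712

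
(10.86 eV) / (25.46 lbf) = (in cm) 1.536e-18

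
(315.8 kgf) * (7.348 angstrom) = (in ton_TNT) 5.439e-16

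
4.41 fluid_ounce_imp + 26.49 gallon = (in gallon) 26.52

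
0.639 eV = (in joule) 1.024e-19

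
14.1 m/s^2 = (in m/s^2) 14.1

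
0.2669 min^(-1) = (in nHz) 4.448e+06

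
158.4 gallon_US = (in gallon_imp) 131.9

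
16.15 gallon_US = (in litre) 61.13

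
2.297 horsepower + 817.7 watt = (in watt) 2531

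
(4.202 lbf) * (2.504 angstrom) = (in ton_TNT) 1.119e-18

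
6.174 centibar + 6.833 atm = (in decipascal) 6.985e+06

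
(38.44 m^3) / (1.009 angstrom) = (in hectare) 3.81e+07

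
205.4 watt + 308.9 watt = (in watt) 514.3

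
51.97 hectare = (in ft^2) 5.594e+06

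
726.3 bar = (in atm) 716.8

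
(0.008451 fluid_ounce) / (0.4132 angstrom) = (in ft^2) 6.511e+04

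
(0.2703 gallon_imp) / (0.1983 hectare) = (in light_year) 6.55e-23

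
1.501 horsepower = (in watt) 1119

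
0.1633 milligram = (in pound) 3.6e-07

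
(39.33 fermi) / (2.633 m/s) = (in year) 4.737e-22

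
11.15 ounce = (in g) 316.1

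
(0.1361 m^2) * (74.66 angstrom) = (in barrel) 6.391e-09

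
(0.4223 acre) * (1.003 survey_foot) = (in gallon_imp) 1.149e+05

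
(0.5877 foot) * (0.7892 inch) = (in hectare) 3.591e-07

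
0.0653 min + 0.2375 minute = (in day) 0.0002103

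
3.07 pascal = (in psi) 0.0004453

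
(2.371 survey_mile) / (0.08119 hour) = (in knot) 25.38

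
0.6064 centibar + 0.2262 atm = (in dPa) 2.353e+05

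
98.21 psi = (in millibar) 6771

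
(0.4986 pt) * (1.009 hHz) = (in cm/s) 1.775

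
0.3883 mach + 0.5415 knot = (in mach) 0.3891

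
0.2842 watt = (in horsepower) 0.0003811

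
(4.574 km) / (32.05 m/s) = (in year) 4.525e-06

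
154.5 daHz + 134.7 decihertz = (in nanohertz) 1.558e+12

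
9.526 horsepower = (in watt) 7104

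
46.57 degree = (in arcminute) 2794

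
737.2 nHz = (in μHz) 0.7372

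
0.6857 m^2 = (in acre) 0.0001694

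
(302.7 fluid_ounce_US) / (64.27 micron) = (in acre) 0.03442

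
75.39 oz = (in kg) 2.137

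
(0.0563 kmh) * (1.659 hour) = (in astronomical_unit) 6.244e-10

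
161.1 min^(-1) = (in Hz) 2.685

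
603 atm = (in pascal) 6.11e+07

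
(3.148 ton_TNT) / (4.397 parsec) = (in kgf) 9.899e-09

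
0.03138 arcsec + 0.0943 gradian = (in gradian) 0.09431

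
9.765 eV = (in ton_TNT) 3.739e-28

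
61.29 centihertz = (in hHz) 0.006129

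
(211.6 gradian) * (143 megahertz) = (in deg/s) 2.723e+10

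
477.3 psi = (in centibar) 3291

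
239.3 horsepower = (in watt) 1.784e+05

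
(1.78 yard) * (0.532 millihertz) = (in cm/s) 0.08659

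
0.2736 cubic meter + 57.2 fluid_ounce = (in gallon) 72.72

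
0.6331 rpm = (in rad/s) 0.0663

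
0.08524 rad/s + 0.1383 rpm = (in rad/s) 0.09972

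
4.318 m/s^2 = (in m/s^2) 4.318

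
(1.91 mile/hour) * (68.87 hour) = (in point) 6.001e+08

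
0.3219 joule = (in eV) 2.009e+18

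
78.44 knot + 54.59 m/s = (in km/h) 341.8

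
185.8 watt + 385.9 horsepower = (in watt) 2.88e+05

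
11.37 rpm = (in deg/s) 68.22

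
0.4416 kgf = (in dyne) 4.331e+05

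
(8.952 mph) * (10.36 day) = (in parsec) 1.161e-10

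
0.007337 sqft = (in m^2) 0.0006816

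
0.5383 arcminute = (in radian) 0.0001566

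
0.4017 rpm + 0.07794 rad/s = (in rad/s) 0.12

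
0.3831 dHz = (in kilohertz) 3.831e-05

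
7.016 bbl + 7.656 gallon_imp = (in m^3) 1.15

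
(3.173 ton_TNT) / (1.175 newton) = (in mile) 7.021e+06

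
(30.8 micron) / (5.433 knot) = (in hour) 3.061e-09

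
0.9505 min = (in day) 0.0006601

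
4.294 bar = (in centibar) 429.4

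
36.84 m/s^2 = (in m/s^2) 36.84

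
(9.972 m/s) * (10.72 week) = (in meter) 6.465e+07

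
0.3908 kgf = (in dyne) 3.832e+05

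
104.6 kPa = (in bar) 1.046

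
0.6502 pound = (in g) 294.9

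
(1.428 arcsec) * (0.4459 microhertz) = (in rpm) 2.948e-11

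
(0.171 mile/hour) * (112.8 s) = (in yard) 9.43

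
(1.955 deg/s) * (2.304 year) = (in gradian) 1.578e+08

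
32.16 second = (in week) 5.317e-05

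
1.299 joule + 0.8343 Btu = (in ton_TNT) 2.107e-07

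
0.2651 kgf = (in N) 2.6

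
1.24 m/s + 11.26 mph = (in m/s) 6.274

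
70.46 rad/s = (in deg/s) 4037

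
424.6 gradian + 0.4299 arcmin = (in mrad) 6670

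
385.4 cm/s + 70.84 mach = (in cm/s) 2.412e+06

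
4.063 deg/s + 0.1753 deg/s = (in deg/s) 4.238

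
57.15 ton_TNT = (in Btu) 2.266e+08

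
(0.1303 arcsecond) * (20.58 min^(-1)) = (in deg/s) 1.241e-05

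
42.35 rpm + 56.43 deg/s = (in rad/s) 5.42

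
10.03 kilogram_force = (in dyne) 9.836e+06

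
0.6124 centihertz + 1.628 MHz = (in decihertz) 1.628e+07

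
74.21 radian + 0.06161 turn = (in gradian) 4749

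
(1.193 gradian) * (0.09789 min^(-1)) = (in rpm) 0.000292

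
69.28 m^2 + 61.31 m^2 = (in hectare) 0.01306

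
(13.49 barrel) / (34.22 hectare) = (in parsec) 2.031e-22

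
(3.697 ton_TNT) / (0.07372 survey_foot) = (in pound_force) 1.548e+11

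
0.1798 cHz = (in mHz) 1.798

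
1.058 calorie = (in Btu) 0.004196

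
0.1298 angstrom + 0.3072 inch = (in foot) 0.0256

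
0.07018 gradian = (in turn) 0.0001755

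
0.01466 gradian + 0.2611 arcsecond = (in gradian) 0.01474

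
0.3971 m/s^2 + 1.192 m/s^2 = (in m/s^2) 1.589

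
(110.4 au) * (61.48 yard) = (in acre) 2.294e+11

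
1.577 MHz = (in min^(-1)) 9.462e+07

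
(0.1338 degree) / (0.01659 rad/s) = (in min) 0.002346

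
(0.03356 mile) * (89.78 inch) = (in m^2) 123.2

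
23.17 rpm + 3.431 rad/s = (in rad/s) 5.857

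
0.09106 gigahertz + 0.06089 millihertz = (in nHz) 9.106e+16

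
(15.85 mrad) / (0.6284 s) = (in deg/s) 1.445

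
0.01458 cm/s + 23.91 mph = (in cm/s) 1069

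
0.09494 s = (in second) 0.09494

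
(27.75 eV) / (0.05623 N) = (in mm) 7.907e-14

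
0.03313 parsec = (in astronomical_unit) 6834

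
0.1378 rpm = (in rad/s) 0.01443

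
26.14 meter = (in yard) 28.59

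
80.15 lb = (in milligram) 3.636e+07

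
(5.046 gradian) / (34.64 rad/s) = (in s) 0.002288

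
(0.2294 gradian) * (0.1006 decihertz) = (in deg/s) 0.002077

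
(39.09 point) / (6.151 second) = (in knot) 0.004358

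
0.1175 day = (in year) 0.0003219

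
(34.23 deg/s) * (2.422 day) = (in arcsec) 2.579e+10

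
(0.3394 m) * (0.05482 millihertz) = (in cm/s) 0.001861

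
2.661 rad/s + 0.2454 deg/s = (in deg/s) 152.7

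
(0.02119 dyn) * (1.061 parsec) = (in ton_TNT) 1.658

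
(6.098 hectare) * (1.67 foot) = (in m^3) 3.104e+04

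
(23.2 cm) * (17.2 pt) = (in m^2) 0.001408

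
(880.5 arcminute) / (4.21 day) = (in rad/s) 7.041e-07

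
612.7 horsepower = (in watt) 4.569e+05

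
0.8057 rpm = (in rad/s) 0.08437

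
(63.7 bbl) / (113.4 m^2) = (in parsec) 2.894e-18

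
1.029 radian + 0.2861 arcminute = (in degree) 58.96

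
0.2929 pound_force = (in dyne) 1.303e+05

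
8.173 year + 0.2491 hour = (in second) 2.577e+08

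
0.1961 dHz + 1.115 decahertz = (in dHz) 111.7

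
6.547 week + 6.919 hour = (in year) 0.1263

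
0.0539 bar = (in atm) 0.0532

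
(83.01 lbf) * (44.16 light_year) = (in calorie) 3.687e+19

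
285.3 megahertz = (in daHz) 2.853e+07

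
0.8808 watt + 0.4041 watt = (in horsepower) 0.001723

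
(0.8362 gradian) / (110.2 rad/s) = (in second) 0.0001192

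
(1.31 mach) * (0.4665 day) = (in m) 1.798e+07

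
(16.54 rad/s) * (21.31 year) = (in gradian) 7.076e+11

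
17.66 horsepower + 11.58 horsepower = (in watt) 2.18e+04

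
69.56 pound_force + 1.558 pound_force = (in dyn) 3.163e+07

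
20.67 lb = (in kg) 9.376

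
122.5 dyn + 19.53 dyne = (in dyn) 142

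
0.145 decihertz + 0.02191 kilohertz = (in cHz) 2192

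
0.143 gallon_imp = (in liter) 0.6501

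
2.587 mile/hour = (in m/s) 1.156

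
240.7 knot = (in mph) 277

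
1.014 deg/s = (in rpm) 0.169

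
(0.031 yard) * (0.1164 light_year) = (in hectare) 3.122e+09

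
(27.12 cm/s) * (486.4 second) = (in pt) 3.739e+05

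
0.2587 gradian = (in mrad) 4.064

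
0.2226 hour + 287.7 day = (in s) 2.486e+07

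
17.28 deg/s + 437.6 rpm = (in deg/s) 2643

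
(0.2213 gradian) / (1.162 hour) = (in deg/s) 4.761e-05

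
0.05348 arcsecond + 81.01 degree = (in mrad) 1414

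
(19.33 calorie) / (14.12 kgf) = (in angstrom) 5.841e+09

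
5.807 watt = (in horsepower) 0.007787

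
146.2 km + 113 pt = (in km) 146.2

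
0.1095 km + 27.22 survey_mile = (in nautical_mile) 23.71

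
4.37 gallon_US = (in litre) 16.54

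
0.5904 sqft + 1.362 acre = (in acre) 1.362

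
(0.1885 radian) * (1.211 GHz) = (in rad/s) 2.283e+08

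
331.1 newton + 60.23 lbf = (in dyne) 5.99e+07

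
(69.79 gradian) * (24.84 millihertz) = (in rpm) 0.26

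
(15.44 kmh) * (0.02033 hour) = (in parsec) 1.017e-14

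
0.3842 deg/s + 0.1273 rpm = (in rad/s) 0.02004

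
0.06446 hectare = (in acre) 0.1593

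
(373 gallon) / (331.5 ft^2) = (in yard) 0.05014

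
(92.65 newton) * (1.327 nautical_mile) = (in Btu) 215.8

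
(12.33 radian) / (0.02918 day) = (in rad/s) 0.004891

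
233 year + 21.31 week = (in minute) 1.227e+08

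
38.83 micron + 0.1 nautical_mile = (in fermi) 1.852e+17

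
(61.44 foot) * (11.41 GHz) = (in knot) 4.153e+11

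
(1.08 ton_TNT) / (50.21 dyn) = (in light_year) 0.0009513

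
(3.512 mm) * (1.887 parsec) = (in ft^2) 2.201e+15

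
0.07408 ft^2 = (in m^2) 0.006882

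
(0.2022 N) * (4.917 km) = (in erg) 9.942e+09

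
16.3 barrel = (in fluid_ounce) 8.763e+04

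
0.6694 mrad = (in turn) 0.0001065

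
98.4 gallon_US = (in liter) 372.5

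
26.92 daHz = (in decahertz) 26.92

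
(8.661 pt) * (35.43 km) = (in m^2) 108.3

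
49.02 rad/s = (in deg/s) 2809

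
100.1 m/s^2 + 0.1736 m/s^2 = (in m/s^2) 100.3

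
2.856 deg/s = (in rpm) 0.476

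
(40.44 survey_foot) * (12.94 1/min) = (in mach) 0.007807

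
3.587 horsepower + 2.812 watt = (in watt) 2678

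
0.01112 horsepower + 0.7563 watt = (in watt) 9.048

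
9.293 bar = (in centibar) 929.3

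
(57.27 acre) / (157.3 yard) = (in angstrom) 1.611e+13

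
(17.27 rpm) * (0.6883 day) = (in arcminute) 3.697e+08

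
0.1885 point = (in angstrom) 6.65e+05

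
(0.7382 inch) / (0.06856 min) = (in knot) 0.00886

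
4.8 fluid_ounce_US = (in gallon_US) 0.0375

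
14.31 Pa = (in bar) 0.0001431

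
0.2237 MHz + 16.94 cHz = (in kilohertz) 223.7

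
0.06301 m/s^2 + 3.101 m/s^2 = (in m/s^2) 3.164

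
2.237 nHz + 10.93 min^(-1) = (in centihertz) 18.22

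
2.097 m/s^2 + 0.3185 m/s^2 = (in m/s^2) 2.415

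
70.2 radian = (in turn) 11.17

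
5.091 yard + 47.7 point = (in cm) 467.2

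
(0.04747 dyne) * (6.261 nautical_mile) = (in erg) 5.504e+04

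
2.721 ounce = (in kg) 0.07714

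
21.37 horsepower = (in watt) 1.594e+04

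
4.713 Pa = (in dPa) 47.13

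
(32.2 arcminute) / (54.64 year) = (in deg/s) 3.114e-10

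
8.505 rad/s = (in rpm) 81.22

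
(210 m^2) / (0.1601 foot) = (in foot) 1.412e+04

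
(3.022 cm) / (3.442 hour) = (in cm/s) 0.0002439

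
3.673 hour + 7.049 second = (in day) 0.1531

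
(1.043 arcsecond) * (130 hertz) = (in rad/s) 0.0006574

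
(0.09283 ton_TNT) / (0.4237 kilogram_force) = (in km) 9.348e+04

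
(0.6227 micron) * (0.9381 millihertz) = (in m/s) 5.842e-10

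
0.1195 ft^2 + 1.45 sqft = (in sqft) 1.569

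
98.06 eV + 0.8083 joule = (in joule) 0.8083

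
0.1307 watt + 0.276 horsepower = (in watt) 205.9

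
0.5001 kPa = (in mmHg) 3.751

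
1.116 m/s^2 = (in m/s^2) 1.116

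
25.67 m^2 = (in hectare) 0.002567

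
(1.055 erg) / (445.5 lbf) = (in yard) 5.822e-11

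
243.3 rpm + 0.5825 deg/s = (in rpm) 243.4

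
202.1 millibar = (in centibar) 20.21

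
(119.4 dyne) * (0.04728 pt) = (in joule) 1.992e-08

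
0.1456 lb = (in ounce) 2.33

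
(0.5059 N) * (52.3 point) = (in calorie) 0.002231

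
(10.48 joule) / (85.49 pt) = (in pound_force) 78.12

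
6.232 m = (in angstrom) 6.232e+10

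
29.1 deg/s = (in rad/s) 0.5079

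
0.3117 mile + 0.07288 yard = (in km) 0.5017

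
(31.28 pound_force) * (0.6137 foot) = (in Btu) 0.02467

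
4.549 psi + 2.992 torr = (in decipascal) 3.176e+05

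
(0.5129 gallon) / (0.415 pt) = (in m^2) 13.26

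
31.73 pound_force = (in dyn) 1.411e+07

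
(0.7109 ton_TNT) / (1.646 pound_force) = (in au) 0.002716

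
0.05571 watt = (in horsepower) 7.471e-05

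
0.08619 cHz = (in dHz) 0.008619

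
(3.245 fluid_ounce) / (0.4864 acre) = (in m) 4.875e-08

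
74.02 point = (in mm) 26.11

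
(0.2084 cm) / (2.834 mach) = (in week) 3.571e-12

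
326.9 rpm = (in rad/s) 34.23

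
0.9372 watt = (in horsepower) 0.001257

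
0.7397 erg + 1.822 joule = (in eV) 1.137e+19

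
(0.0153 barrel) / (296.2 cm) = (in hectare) 8.212e-08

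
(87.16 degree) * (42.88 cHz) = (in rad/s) 0.6523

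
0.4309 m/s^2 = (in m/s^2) 0.4309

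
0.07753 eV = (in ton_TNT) 2.969e-30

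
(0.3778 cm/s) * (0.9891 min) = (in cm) 22.42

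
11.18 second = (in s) 11.18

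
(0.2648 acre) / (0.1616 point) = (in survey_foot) 6.167e+07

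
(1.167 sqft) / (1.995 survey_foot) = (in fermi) 1.783e+14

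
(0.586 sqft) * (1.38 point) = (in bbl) 0.0001667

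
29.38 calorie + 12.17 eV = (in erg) 1.229e+09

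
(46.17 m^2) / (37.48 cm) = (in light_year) 1.302e-14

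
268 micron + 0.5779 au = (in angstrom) 8.645e+20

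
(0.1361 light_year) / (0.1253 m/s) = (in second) 1.028e+16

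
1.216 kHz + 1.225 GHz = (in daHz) 1.225e+08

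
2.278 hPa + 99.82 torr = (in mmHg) 101.5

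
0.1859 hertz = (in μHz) 1.859e+05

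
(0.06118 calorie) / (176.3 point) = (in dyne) 4.116e+05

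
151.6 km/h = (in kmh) 151.6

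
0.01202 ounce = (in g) 0.3408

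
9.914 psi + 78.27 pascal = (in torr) 513.3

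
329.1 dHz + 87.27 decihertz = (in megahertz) 4.164e-05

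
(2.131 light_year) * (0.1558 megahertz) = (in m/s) 3.141e+21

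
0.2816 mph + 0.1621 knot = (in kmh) 0.7534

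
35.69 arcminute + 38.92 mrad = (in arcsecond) 1.017e+04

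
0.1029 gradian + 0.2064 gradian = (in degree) 0.2784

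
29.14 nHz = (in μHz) 0.02914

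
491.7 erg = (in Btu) 4.66e-08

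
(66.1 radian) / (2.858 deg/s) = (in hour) 0.3681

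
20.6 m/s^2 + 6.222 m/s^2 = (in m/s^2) 26.82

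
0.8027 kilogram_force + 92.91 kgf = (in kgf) 93.71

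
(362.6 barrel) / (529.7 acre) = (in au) 1.798e-16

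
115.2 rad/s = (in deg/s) 6600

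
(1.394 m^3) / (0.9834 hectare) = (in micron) 141.8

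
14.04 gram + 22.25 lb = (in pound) 22.28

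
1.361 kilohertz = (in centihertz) 1.361e+05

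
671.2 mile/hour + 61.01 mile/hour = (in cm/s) 3.273e+04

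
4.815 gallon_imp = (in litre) 21.89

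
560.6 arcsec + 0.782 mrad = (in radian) 0.0035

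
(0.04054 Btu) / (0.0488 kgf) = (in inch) 3519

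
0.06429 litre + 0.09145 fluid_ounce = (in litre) 0.06699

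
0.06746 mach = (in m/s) 22.97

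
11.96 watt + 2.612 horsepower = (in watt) 1960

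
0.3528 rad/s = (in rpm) 3.369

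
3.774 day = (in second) 3.261e+05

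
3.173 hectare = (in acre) 7.841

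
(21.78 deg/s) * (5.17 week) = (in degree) 6.81e+07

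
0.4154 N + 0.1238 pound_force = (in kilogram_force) 0.09851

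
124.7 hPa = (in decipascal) 1.247e+05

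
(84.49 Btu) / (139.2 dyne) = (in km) 6.404e+04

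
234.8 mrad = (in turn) 0.03737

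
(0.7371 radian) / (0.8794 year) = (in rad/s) 2.658e-08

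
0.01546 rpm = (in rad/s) 0.001619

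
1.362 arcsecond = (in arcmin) 0.0227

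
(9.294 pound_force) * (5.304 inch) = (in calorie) 1.331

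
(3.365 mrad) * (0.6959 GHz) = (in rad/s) 2.342e+06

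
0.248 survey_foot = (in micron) 7.559e+04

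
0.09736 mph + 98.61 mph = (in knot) 85.77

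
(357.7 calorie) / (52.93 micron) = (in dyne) 2.828e+12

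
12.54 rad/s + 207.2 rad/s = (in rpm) 2098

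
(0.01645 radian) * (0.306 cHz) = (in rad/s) 5.034e-05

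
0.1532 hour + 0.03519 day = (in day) 0.04157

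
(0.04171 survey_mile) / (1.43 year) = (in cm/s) 0.0001488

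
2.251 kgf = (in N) 22.07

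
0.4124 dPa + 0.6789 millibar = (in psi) 0.009853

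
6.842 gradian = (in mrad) 107.5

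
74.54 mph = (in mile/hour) 74.54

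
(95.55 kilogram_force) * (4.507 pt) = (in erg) 1.49e+07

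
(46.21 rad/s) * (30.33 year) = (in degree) 2.532e+12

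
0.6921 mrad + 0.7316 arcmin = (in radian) 0.0009049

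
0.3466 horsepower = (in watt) 258.5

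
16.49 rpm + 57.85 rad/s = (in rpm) 568.9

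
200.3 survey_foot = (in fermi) 6.105e+16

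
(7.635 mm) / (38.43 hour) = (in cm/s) 5.519e-06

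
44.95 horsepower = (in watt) 3.352e+04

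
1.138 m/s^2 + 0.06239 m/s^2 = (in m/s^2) 1.2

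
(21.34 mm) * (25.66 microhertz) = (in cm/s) 5.476e-05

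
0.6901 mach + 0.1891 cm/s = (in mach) 0.6901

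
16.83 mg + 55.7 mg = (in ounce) 0.002558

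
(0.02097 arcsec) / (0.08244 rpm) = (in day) 1.363e-10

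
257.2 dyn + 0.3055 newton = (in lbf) 0.06926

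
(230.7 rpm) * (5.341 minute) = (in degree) 4.436e+05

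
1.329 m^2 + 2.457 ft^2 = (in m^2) 1.557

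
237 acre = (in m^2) 9.591e+05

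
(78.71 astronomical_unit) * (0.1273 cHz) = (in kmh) 5.396e+10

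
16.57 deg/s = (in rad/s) 0.2892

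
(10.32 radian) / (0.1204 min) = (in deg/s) 81.85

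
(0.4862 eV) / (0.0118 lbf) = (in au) 9.92e-30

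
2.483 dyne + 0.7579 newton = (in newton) 0.7579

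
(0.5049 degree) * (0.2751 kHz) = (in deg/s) 138.9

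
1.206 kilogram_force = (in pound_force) 2.659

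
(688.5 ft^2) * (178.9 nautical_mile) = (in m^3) 2.119e+07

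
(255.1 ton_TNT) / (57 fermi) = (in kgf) 1.909e+24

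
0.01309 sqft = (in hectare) 1.216e-07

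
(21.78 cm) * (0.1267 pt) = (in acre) 2.406e-09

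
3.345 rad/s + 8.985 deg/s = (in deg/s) 200.6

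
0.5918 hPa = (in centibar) 0.05918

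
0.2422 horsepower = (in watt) 180.6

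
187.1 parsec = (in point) 1.637e+22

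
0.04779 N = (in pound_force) 0.01074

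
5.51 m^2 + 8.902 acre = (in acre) 8.903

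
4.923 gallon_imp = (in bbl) 0.1408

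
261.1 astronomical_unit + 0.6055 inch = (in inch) 1.538e+15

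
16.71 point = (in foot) 0.01934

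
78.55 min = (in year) 0.0001494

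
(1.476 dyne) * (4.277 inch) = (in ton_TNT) 3.832e-16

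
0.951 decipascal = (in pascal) 0.0951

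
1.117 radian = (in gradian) 71.11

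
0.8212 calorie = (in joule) 3.436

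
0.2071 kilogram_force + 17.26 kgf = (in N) 171.3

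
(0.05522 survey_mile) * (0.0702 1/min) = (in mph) 0.2326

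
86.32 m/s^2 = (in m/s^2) 86.32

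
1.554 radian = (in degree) 89.04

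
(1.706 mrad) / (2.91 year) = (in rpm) 1.775e-10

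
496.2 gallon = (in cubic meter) 1.878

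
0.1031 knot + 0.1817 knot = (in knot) 0.2848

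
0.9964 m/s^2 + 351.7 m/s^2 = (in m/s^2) 352.7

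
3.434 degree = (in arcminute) 206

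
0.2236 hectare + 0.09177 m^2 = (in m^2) 2236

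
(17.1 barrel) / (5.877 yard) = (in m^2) 0.5059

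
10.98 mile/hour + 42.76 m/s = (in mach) 0.14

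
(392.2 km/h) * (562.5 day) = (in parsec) 1.716e-07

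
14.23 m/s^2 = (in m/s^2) 14.23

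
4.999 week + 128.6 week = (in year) 2.562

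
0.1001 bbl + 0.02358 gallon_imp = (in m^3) 0.01602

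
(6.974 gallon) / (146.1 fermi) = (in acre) 4.465e+07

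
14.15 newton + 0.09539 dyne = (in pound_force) 3.181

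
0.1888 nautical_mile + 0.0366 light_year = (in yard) 3.787e+14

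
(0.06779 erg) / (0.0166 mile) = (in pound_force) 5.705e-11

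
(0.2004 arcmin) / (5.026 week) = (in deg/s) 1.099e-09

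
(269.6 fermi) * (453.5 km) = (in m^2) 1.223e-07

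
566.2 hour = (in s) 2.038e+06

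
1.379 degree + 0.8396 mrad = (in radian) 0.02491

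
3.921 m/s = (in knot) 7.622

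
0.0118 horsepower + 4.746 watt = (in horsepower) 0.01816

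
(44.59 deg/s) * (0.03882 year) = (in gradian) 6.065e+07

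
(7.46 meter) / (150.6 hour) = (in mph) 3.078e-05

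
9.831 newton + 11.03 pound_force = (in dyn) 5.889e+06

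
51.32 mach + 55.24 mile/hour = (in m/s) 1.75e+04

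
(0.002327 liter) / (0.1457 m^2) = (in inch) 0.0006288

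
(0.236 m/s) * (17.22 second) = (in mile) 0.002525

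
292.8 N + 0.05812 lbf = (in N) 293.1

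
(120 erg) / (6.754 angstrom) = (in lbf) 3994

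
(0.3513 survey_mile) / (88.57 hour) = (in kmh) 0.006383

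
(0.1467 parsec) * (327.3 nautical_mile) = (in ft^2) 2.954e+22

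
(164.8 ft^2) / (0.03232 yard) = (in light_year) 5.476e-14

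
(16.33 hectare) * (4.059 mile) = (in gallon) 2.818e+11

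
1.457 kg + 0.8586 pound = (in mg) 1.846e+06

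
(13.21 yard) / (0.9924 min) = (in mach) 0.0005958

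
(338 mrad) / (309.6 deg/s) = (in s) 0.06255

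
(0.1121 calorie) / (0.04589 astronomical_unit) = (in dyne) 6.832e-06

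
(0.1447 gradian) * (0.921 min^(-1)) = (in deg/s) 0.001999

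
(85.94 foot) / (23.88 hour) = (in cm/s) 0.03047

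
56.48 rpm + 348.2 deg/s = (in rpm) 114.5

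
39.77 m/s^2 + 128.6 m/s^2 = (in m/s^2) 168.4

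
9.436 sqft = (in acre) 0.0002166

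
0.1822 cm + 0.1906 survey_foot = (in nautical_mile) 3.235e-05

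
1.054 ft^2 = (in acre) 2.42e-05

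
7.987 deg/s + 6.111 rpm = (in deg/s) 44.65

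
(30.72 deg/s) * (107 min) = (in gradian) 2.191e+05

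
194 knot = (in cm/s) 9980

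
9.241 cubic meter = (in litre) 9241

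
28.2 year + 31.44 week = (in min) 1.514e+07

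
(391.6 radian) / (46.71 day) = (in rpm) 0.0009266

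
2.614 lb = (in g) 1186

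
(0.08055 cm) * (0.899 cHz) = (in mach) 2.127e-08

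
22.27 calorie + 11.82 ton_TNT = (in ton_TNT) 11.82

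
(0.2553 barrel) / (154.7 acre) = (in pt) 0.0001838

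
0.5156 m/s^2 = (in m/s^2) 0.5156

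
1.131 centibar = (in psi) 0.164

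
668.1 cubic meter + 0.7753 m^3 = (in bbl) 4207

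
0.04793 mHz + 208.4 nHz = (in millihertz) 0.04814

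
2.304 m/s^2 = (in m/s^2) 2.304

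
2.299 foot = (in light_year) 7.407e-17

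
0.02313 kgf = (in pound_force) 0.05099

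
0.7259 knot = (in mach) 0.001097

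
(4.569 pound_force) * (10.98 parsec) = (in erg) 6.886e+25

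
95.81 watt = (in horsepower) 0.1285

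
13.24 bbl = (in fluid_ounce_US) 7.118e+04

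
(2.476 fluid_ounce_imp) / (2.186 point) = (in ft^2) 0.9819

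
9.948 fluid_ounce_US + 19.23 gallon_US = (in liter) 73.09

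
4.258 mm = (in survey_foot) 0.01397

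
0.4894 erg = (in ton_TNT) 1.17e-17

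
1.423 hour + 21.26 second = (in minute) 85.73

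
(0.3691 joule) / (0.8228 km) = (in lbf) 0.0001008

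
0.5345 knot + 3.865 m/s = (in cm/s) 414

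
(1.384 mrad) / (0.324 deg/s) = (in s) 0.2447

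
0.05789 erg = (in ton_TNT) 1.384e-18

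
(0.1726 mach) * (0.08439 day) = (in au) 2.864e-06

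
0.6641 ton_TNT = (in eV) 1.734e+28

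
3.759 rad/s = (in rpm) 35.9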